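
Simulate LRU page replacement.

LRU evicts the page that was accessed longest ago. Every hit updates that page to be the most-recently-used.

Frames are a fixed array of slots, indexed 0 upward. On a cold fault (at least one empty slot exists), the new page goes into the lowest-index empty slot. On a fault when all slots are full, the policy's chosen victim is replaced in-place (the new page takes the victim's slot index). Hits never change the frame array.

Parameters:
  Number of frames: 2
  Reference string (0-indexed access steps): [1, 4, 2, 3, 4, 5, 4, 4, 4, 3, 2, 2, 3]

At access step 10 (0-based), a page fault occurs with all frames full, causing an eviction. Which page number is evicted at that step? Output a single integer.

Step 0: ref 1 -> FAULT, frames=[1,-]
Step 1: ref 4 -> FAULT, frames=[1,4]
Step 2: ref 2 -> FAULT, evict 1, frames=[2,4]
Step 3: ref 3 -> FAULT, evict 4, frames=[2,3]
Step 4: ref 4 -> FAULT, evict 2, frames=[4,3]
Step 5: ref 5 -> FAULT, evict 3, frames=[4,5]
Step 6: ref 4 -> HIT, frames=[4,5]
Step 7: ref 4 -> HIT, frames=[4,5]
Step 8: ref 4 -> HIT, frames=[4,5]
Step 9: ref 3 -> FAULT, evict 5, frames=[4,3]
Step 10: ref 2 -> FAULT, evict 4, frames=[2,3]
At step 10: evicted page 4

Answer: 4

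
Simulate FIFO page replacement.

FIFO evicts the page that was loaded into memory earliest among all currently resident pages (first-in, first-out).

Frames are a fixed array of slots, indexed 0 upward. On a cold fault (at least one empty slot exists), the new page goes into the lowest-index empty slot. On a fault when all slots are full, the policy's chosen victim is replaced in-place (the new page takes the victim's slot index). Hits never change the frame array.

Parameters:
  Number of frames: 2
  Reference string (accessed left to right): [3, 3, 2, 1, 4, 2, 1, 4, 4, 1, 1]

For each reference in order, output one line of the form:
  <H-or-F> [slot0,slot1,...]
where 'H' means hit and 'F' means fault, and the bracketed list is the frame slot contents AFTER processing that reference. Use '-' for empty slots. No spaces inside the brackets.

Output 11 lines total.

F [3,-]
H [3,-]
F [3,2]
F [1,2]
F [1,4]
F [2,4]
F [2,1]
F [4,1]
H [4,1]
H [4,1]
H [4,1]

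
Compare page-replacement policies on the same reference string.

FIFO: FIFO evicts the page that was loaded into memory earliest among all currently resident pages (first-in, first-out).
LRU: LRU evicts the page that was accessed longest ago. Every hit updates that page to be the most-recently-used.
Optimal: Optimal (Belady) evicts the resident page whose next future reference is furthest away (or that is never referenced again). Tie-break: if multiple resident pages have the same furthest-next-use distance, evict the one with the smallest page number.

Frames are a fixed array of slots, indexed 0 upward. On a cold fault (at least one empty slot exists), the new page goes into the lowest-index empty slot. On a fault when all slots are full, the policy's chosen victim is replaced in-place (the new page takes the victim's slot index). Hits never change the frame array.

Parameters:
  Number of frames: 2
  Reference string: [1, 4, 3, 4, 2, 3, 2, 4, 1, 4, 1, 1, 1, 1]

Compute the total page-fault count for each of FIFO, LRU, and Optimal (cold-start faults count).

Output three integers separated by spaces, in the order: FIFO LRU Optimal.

Answer: 6 7 6

Derivation:
--- FIFO ---
  step 0: ref 1 -> FAULT, frames=[1,-] (faults so far: 1)
  step 1: ref 4 -> FAULT, frames=[1,4] (faults so far: 2)
  step 2: ref 3 -> FAULT, evict 1, frames=[3,4] (faults so far: 3)
  step 3: ref 4 -> HIT, frames=[3,4] (faults so far: 3)
  step 4: ref 2 -> FAULT, evict 4, frames=[3,2] (faults so far: 4)
  step 5: ref 3 -> HIT, frames=[3,2] (faults so far: 4)
  step 6: ref 2 -> HIT, frames=[3,2] (faults so far: 4)
  step 7: ref 4 -> FAULT, evict 3, frames=[4,2] (faults so far: 5)
  step 8: ref 1 -> FAULT, evict 2, frames=[4,1] (faults so far: 6)
  step 9: ref 4 -> HIT, frames=[4,1] (faults so far: 6)
  step 10: ref 1 -> HIT, frames=[4,1] (faults so far: 6)
  step 11: ref 1 -> HIT, frames=[4,1] (faults so far: 6)
  step 12: ref 1 -> HIT, frames=[4,1] (faults so far: 6)
  step 13: ref 1 -> HIT, frames=[4,1] (faults so far: 6)
  FIFO total faults: 6
--- LRU ---
  step 0: ref 1 -> FAULT, frames=[1,-] (faults so far: 1)
  step 1: ref 4 -> FAULT, frames=[1,4] (faults so far: 2)
  step 2: ref 3 -> FAULT, evict 1, frames=[3,4] (faults so far: 3)
  step 3: ref 4 -> HIT, frames=[3,4] (faults so far: 3)
  step 4: ref 2 -> FAULT, evict 3, frames=[2,4] (faults so far: 4)
  step 5: ref 3 -> FAULT, evict 4, frames=[2,3] (faults so far: 5)
  step 6: ref 2 -> HIT, frames=[2,3] (faults so far: 5)
  step 7: ref 4 -> FAULT, evict 3, frames=[2,4] (faults so far: 6)
  step 8: ref 1 -> FAULT, evict 2, frames=[1,4] (faults so far: 7)
  step 9: ref 4 -> HIT, frames=[1,4] (faults so far: 7)
  step 10: ref 1 -> HIT, frames=[1,4] (faults so far: 7)
  step 11: ref 1 -> HIT, frames=[1,4] (faults so far: 7)
  step 12: ref 1 -> HIT, frames=[1,4] (faults so far: 7)
  step 13: ref 1 -> HIT, frames=[1,4] (faults so far: 7)
  LRU total faults: 7
--- Optimal ---
  step 0: ref 1 -> FAULT, frames=[1,-] (faults so far: 1)
  step 1: ref 4 -> FAULT, frames=[1,4] (faults so far: 2)
  step 2: ref 3 -> FAULT, evict 1, frames=[3,4] (faults so far: 3)
  step 3: ref 4 -> HIT, frames=[3,4] (faults so far: 3)
  step 4: ref 2 -> FAULT, evict 4, frames=[3,2] (faults so far: 4)
  step 5: ref 3 -> HIT, frames=[3,2] (faults so far: 4)
  step 6: ref 2 -> HIT, frames=[3,2] (faults so far: 4)
  step 7: ref 4 -> FAULT, evict 2, frames=[3,4] (faults so far: 5)
  step 8: ref 1 -> FAULT, evict 3, frames=[1,4] (faults so far: 6)
  step 9: ref 4 -> HIT, frames=[1,4] (faults so far: 6)
  step 10: ref 1 -> HIT, frames=[1,4] (faults so far: 6)
  step 11: ref 1 -> HIT, frames=[1,4] (faults so far: 6)
  step 12: ref 1 -> HIT, frames=[1,4] (faults so far: 6)
  step 13: ref 1 -> HIT, frames=[1,4] (faults so far: 6)
  Optimal total faults: 6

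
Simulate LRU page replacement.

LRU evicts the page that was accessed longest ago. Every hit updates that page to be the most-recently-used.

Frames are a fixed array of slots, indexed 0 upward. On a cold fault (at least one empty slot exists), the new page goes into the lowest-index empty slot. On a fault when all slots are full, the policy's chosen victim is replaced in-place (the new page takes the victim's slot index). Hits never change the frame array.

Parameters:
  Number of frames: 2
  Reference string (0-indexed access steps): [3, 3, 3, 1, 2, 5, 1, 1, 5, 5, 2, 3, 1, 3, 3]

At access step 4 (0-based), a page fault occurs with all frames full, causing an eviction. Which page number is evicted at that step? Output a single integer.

Answer: 3

Derivation:
Step 0: ref 3 -> FAULT, frames=[3,-]
Step 1: ref 3 -> HIT, frames=[3,-]
Step 2: ref 3 -> HIT, frames=[3,-]
Step 3: ref 1 -> FAULT, frames=[3,1]
Step 4: ref 2 -> FAULT, evict 3, frames=[2,1]
At step 4: evicted page 3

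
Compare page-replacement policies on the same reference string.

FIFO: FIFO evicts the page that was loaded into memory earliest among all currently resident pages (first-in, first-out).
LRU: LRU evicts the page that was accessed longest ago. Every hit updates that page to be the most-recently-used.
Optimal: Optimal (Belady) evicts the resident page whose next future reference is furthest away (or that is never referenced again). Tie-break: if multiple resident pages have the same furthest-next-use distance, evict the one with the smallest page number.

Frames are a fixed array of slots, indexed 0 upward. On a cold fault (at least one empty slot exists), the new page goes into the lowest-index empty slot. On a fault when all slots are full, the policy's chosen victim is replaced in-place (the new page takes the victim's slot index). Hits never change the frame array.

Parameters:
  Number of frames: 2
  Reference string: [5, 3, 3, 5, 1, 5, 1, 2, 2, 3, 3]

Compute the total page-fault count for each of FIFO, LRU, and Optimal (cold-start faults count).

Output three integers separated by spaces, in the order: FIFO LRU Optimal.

--- FIFO ---
  step 0: ref 5 -> FAULT, frames=[5,-] (faults so far: 1)
  step 1: ref 3 -> FAULT, frames=[5,3] (faults so far: 2)
  step 2: ref 3 -> HIT, frames=[5,3] (faults so far: 2)
  step 3: ref 5 -> HIT, frames=[5,3] (faults so far: 2)
  step 4: ref 1 -> FAULT, evict 5, frames=[1,3] (faults so far: 3)
  step 5: ref 5 -> FAULT, evict 3, frames=[1,5] (faults so far: 4)
  step 6: ref 1 -> HIT, frames=[1,5] (faults so far: 4)
  step 7: ref 2 -> FAULT, evict 1, frames=[2,5] (faults so far: 5)
  step 8: ref 2 -> HIT, frames=[2,5] (faults so far: 5)
  step 9: ref 3 -> FAULT, evict 5, frames=[2,3] (faults so far: 6)
  step 10: ref 3 -> HIT, frames=[2,3] (faults so far: 6)
  FIFO total faults: 6
--- LRU ---
  step 0: ref 5 -> FAULT, frames=[5,-] (faults so far: 1)
  step 1: ref 3 -> FAULT, frames=[5,3] (faults so far: 2)
  step 2: ref 3 -> HIT, frames=[5,3] (faults so far: 2)
  step 3: ref 5 -> HIT, frames=[5,3] (faults so far: 2)
  step 4: ref 1 -> FAULT, evict 3, frames=[5,1] (faults so far: 3)
  step 5: ref 5 -> HIT, frames=[5,1] (faults so far: 3)
  step 6: ref 1 -> HIT, frames=[5,1] (faults so far: 3)
  step 7: ref 2 -> FAULT, evict 5, frames=[2,1] (faults so far: 4)
  step 8: ref 2 -> HIT, frames=[2,1] (faults so far: 4)
  step 9: ref 3 -> FAULT, evict 1, frames=[2,3] (faults so far: 5)
  step 10: ref 3 -> HIT, frames=[2,3] (faults so far: 5)
  LRU total faults: 5
--- Optimal ---
  step 0: ref 5 -> FAULT, frames=[5,-] (faults so far: 1)
  step 1: ref 3 -> FAULT, frames=[5,3] (faults so far: 2)
  step 2: ref 3 -> HIT, frames=[5,3] (faults so far: 2)
  step 3: ref 5 -> HIT, frames=[5,3] (faults so far: 2)
  step 4: ref 1 -> FAULT, evict 3, frames=[5,1] (faults so far: 3)
  step 5: ref 5 -> HIT, frames=[5,1] (faults so far: 3)
  step 6: ref 1 -> HIT, frames=[5,1] (faults so far: 3)
  step 7: ref 2 -> FAULT, evict 1, frames=[5,2] (faults so far: 4)
  step 8: ref 2 -> HIT, frames=[5,2] (faults so far: 4)
  step 9: ref 3 -> FAULT, evict 2, frames=[5,3] (faults so far: 5)
  step 10: ref 3 -> HIT, frames=[5,3] (faults so far: 5)
  Optimal total faults: 5

Answer: 6 5 5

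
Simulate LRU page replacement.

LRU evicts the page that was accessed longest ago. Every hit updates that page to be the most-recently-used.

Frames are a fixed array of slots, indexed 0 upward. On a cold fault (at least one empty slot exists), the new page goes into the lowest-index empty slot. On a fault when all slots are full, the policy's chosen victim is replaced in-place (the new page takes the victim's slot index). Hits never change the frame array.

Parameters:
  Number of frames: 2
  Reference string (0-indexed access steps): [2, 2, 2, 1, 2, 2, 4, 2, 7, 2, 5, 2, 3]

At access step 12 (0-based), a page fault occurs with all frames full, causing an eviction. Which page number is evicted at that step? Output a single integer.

Step 0: ref 2 -> FAULT, frames=[2,-]
Step 1: ref 2 -> HIT, frames=[2,-]
Step 2: ref 2 -> HIT, frames=[2,-]
Step 3: ref 1 -> FAULT, frames=[2,1]
Step 4: ref 2 -> HIT, frames=[2,1]
Step 5: ref 2 -> HIT, frames=[2,1]
Step 6: ref 4 -> FAULT, evict 1, frames=[2,4]
Step 7: ref 2 -> HIT, frames=[2,4]
Step 8: ref 7 -> FAULT, evict 4, frames=[2,7]
Step 9: ref 2 -> HIT, frames=[2,7]
Step 10: ref 5 -> FAULT, evict 7, frames=[2,5]
Step 11: ref 2 -> HIT, frames=[2,5]
Step 12: ref 3 -> FAULT, evict 5, frames=[2,3]
At step 12: evicted page 5

Answer: 5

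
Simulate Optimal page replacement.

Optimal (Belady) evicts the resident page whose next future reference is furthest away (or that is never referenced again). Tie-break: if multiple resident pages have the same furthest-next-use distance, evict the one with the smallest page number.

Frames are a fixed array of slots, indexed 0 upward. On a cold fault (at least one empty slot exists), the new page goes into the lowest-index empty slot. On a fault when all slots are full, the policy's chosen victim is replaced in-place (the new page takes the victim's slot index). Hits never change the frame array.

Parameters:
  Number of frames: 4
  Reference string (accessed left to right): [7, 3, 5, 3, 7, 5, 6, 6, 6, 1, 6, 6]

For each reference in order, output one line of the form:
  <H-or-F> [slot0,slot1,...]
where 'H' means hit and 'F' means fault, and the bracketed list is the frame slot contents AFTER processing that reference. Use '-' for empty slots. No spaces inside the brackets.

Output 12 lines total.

F [7,-,-,-]
F [7,3,-,-]
F [7,3,5,-]
H [7,3,5,-]
H [7,3,5,-]
H [7,3,5,-]
F [7,3,5,6]
H [7,3,5,6]
H [7,3,5,6]
F [7,1,5,6]
H [7,1,5,6]
H [7,1,5,6]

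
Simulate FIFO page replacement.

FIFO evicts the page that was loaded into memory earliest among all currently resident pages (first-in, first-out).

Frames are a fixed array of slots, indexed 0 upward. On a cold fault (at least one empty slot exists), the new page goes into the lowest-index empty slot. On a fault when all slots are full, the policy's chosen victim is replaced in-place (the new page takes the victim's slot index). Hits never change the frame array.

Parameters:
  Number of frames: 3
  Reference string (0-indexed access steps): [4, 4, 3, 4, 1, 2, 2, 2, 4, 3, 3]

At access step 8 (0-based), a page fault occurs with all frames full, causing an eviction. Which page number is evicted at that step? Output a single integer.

Answer: 3

Derivation:
Step 0: ref 4 -> FAULT, frames=[4,-,-]
Step 1: ref 4 -> HIT, frames=[4,-,-]
Step 2: ref 3 -> FAULT, frames=[4,3,-]
Step 3: ref 4 -> HIT, frames=[4,3,-]
Step 4: ref 1 -> FAULT, frames=[4,3,1]
Step 5: ref 2 -> FAULT, evict 4, frames=[2,3,1]
Step 6: ref 2 -> HIT, frames=[2,3,1]
Step 7: ref 2 -> HIT, frames=[2,3,1]
Step 8: ref 4 -> FAULT, evict 3, frames=[2,4,1]
At step 8: evicted page 3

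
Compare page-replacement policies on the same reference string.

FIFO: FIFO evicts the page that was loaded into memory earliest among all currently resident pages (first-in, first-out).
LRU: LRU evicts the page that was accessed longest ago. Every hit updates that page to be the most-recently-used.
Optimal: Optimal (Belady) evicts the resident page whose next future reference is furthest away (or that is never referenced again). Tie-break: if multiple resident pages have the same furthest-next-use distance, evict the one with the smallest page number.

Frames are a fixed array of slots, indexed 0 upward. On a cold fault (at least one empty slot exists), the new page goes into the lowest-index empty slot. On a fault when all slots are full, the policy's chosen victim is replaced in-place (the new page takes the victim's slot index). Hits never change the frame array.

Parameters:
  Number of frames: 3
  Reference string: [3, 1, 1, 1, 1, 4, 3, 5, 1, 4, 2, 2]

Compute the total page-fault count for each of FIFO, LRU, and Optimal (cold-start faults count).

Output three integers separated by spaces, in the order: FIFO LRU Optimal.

--- FIFO ---
  step 0: ref 3 -> FAULT, frames=[3,-,-] (faults so far: 1)
  step 1: ref 1 -> FAULT, frames=[3,1,-] (faults so far: 2)
  step 2: ref 1 -> HIT, frames=[3,1,-] (faults so far: 2)
  step 3: ref 1 -> HIT, frames=[3,1,-] (faults so far: 2)
  step 4: ref 1 -> HIT, frames=[3,1,-] (faults so far: 2)
  step 5: ref 4 -> FAULT, frames=[3,1,4] (faults so far: 3)
  step 6: ref 3 -> HIT, frames=[3,1,4] (faults so far: 3)
  step 7: ref 5 -> FAULT, evict 3, frames=[5,1,4] (faults so far: 4)
  step 8: ref 1 -> HIT, frames=[5,1,4] (faults so far: 4)
  step 9: ref 4 -> HIT, frames=[5,1,4] (faults so far: 4)
  step 10: ref 2 -> FAULT, evict 1, frames=[5,2,4] (faults so far: 5)
  step 11: ref 2 -> HIT, frames=[5,2,4] (faults so far: 5)
  FIFO total faults: 5
--- LRU ---
  step 0: ref 3 -> FAULT, frames=[3,-,-] (faults so far: 1)
  step 1: ref 1 -> FAULT, frames=[3,1,-] (faults so far: 2)
  step 2: ref 1 -> HIT, frames=[3,1,-] (faults so far: 2)
  step 3: ref 1 -> HIT, frames=[3,1,-] (faults so far: 2)
  step 4: ref 1 -> HIT, frames=[3,1,-] (faults so far: 2)
  step 5: ref 4 -> FAULT, frames=[3,1,4] (faults so far: 3)
  step 6: ref 3 -> HIT, frames=[3,1,4] (faults so far: 3)
  step 7: ref 5 -> FAULT, evict 1, frames=[3,5,4] (faults so far: 4)
  step 8: ref 1 -> FAULT, evict 4, frames=[3,5,1] (faults so far: 5)
  step 9: ref 4 -> FAULT, evict 3, frames=[4,5,1] (faults so far: 6)
  step 10: ref 2 -> FAULT, evict 5, frames=[4,2,1] (faults so far: 7)
  step 11: ref 2 -> HIT, frames=[4,2,1] (faults so far: 7)
  LRU total faults: 7
--- Optimal ---
  step 0: ref 3 -> FAULT, frames=[3,-,-] (faults so far: 1)
  step 1: ref 1 -> FAULT, frames=[3,1,-] (faults so far: 2)
  step 2: ref 1 -> HIT, frames=[3,1,-] (faults so far: 2)
  step 3: ref 1 -> HIT, frames=[3,1,-] (faults so far: 2)
  step 4: ref 1 -> HIT, frames=[3,1,-] (faults so far: 2)
  step 5: ref 4 -> FAULT, frames=[3,1,4] (faults so far: 3)
  step 6: ref 3 -> HIT, frames=[3,1,4] (faults so far: 3)
  step 7: ref 5 -> FAULT, evict 3, frames=[5,1,4] (faults so far: 4)
  step 8: ref 1 -> HIT, frames=[5,1,4] (faults so far: 4)
  step 9: ref 4 -> HIT, frames=[5,1,4] (faults so far: 4)
  step 10: ref 2 -> FAULT, evict 1, frames=[5,2,4] (faults so far: 5)
  step 11: ref 2 -> HIT, frames=[5,2,4] (faults so far: 5)
  Optimal total faults: 5

Answer: 5 7 5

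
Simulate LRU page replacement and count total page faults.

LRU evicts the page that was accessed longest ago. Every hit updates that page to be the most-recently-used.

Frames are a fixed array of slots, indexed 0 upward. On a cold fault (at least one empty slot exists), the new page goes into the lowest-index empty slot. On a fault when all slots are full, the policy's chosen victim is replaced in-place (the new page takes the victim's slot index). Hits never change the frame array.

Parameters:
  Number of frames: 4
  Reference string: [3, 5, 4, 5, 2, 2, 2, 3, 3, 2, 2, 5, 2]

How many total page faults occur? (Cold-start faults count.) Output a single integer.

Step 0: ref 3 → FAULT, frames=[3,-,-,-]
Step 1: ref 5 → FAULT, frames=[3,5,-,-]
Step 2: ref 4 → FAULT, frames=[3,5,4,-]
Step 3: ref 5 → HIT, frames=[3,5,4,-]
Step 4: ref 2 → FAULT, frames=[3,5,4,2]
Step 5: ref 2 → HIT, frames=[3,5,4,2]
Step 6: ref 2 → HIT, frames=[3,5,4,2]
Step 7: ref 3 → HIT, frames=[3,5,4,2]
Step 8: ref 3 → HIT, frames=[3,5,4,2]
Step 9: ref 2 → HIT, frames=[3,5,4,2]
Step 10: ref 2 → HIT, frames=[3,5,4,2]
Step 11: ref 5 → HIT, frames=[3,5,4,2]
Step 12: ref 2 → HIT, frames=[3,5,4,2]
Total faults: 4

Answer: 4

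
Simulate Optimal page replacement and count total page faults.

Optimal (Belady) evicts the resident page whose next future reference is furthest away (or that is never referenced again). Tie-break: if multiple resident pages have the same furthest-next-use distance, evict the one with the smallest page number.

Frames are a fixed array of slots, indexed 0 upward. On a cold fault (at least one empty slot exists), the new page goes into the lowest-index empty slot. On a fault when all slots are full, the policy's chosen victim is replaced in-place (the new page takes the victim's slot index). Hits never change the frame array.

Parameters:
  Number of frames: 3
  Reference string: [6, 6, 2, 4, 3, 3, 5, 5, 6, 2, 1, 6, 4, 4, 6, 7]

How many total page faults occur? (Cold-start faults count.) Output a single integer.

Step 0: ref 6 → FAULT, frames=[6,-,-]
Step 1: ref 6 → HIT, frames=[6,-,-]
Step 2: ref 2 → FAULT, frames=[6,2,-]
Step 3: ref 4 → FAULT, frames=[6,2,4]
Step 4: ref 3 → FAULT (evict 4), frames=[6,2,3]
Step 5: ref 3 → HIT, frames=[6,2,3]
Step 6: ref 5 → FAULT (evict 3), frames=[6,2,5]
Step 7: ref 5 → HIT, frames=[6,2,5]
Step 8: ref 6 → HIT, frames=[6,2,5]
Step 9: ref 2 → HIT, frames=[6,2,5]
Step 10: ref 1 → FAULT (evict 2), frames=[6,1,5]
Step 11: ref 6 → HIT, frames=[6,1,5]
Step 12: ref 4 → FAULT (evict 1), frames=[6,4,5]
Step 13: ref 4 → HIT, frames=[6,4,5]
Step 14: ref 6 → HIT, frames=[6,4,5]
Step 15: ref 7 → FAULT (evict 4), frames=[6,7,5]
Total faults: 8

Answer: 8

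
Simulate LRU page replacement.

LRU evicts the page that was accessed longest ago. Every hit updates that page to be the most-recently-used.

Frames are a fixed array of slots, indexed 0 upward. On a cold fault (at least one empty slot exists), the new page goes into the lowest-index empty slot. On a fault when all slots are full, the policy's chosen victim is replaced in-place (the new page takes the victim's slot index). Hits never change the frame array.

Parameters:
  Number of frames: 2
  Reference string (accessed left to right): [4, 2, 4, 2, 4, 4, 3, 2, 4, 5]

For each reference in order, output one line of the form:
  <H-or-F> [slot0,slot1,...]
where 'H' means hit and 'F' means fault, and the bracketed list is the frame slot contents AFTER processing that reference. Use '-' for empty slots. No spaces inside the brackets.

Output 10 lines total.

F [4,-]
F [4,2]
H [4,2]
H [4,2]
H [4,2]
H [4,2]
F [4,3]
F [2,3]
F [2,4]
F [5,4]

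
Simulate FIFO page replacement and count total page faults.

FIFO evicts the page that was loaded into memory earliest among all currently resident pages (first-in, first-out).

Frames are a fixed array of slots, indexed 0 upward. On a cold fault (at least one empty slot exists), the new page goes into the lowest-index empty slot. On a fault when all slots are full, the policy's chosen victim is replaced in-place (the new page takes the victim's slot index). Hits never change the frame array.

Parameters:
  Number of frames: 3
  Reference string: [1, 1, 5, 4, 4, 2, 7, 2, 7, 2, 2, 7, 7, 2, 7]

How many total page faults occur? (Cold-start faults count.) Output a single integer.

Step 0: ref 1 → FAULT, frames=[1,-,-]
Step 1: ref 1 → HIT, frames=[1,-,-]
Step 2: ref 5 → FAULT, frames=[1,5,-]
Step 3: ref 4 → FAULT, frames=[1,5,4]
Step 4: ref 4 → HIT, frames=[1,5,4]
Step 5: ref 2 → FAULT (evict 1), frames=[2,5,4]
Step 6: ref 7 → FAULT (evict 5), frames=[2,7,4]
Step 7: ref 2 → HIT, frames=[2,7,4]
Step 8: ref 7 → HIT, frames=[2,7,4]
Step 9: ref 2 → HIT, frames=[2,7,4]
Step 10: ref 2 → HIT, frames=[2,7,4]
Step 11: ref 7 → HIT, frames=[2,7,4]
Step 12: ref 7 → HIT, frames=[2,7,4]
Step 13: ref 2 → HIT, frames=[2,7,4]
Step 14: ref 7 → HIT, frames=[2,7,4]
Total faults: 5

Answer: 5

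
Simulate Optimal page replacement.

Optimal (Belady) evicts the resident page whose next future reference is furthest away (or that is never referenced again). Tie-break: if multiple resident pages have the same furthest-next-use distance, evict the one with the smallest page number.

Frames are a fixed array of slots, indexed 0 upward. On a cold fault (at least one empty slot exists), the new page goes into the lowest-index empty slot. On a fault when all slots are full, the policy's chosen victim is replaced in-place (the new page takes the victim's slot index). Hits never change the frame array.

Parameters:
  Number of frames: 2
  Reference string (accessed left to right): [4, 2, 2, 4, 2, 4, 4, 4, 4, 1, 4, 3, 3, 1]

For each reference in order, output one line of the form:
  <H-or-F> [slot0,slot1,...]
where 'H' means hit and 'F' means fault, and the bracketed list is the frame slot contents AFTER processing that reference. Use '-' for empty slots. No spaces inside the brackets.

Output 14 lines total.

F [4,-]
F [4,2]
H [4,2]
H [4,2]
H [4,2]
H [4,2]
H [4,2]
H [4,2]
H [4,2]
F [4,1]
H [4,1]
F [3,1]
H [3,1]
H [3,1]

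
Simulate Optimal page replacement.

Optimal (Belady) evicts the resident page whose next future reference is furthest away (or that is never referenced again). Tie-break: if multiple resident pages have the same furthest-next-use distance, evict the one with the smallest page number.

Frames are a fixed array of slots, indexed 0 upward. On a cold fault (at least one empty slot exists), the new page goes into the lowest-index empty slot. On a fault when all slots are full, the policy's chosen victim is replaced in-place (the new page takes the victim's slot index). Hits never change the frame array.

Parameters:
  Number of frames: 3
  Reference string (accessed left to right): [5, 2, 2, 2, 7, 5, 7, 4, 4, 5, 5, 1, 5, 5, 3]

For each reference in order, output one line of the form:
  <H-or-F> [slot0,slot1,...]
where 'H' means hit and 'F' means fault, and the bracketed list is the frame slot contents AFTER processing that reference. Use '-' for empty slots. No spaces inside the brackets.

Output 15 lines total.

F [5,-,-]
F [5,2,-]
H [5,2,-]
H [5,2,-]
F [5,2,7]
H [5,2,7]
H [5,2,7]
F [5,4,7]
H [5,4,7]
H [5,4,7]
H [5,4,7]
F [5,1,7]
H [5,1,7]
H [5,1,7]
F [5,3,7]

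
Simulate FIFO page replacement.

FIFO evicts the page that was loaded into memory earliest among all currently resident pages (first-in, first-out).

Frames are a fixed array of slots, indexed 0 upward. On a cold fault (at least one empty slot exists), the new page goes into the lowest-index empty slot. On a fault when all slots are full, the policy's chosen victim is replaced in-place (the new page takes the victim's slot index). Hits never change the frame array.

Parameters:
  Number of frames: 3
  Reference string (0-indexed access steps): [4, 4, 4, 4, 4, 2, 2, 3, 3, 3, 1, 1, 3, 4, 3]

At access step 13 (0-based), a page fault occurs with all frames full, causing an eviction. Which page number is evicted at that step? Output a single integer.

Answer: 2

Derivation:
Step 0: ref 4 -> FAULT, frames=[4,-,-]
Step 1: ref 4 -> HIT, frames=[4,-,-]
Step 2: ref 4 -> HIT, frames=[4,-,-]
Step 3: ref 4 -> HIT, frames=[4,-,-]
Step 4: ref 4 -> HIT, frames=[4,-,-]
Step 5: ref 2 -> FAULT, frames=[4,2,-]
Step 6: ref 2 -> HIT, frames=[4,2,-]
Step 7: ref 3 -> FAULT, frames=[4,2,3]
Step 8: ref 3 -> HIT, frames=[4,2,3]
Step 9: ref 3 -> HIT, frames=[4,2,3]
Step 10: ref 1 -> FAULT, evict 4, frames=[1,2,3]
Step 11: ref 1 -> HIT, frames=[1,2,3]
Step 12: ref 3 -> HIT, frames=[1,2,3]
Step 13: ref 4 -> FAULT, evict 2, frames=[1,4,3]
At step 13: evicted page 2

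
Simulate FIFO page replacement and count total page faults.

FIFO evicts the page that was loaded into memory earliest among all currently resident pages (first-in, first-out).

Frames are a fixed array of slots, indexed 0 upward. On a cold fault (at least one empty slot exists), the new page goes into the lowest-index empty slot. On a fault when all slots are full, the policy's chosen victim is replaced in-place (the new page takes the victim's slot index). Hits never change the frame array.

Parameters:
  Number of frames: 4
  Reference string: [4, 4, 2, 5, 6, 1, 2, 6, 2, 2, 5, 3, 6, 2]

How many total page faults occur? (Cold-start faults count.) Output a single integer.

Answer: 7

Derivation:
Step 0: ref 4 → FAULT, frames=[4,-,-,-]
Step 1: ref 4 → HIT, frames=[4,-,-,-]
Step 2: ref 2 → FAULT, frames=[4,2,-,-]
Step 3: ref 5 → FAULT, frames=[4,2,5,-]
Step 4: ref 6 → FAULT, frames=[4,2,5,6]
Step 5: ref 1 → FAULT (evict 4), frames=[1,2,5,6]
Step 6: ref 2 → HIT, frames=[1,2,5,6]
Step 7: ref 6 → HIT, frames=[1,2,5,6]
Step 8: ref 2 → HIT, frames=[1,2,5,6]
Step 9: ref 2 → HIT, frames=[1,2,5,6]
Step 10: ref 5 → HIT, frames=[1,2,5,6]
Step 11: ref 3 → FAULT (evict 2), frames=[1,3,5,6]
Step 12: ref 6 → HIT, frames=[1,3,5,6]
Step 13: ref 2 → FAULT (evict 5), frames=[1,3,2,6]
Total faults: 7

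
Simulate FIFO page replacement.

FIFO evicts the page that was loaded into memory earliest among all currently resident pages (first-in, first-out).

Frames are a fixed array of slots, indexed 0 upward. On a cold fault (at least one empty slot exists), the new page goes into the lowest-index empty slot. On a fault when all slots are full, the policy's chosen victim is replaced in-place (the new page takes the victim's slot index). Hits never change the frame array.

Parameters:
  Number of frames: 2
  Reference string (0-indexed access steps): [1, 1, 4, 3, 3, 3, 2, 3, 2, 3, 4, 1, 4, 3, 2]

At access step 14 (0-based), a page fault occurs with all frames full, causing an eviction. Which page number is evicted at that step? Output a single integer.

Answer: 1

Derivation:
Step 0: ref 1 -> FAULT, frames=[1,-]
Step 1: ref 1 -> HIT, frames=[1,-]
Step 2: ref 4 -> FAULT, frames=[1,4]
Step 3: ref 3 -> FAULT, evict 1, frames=[3,4]
Step 4: ref 3 -> HIT, frames=[3,4]
Step 5: ref 3 -> HIT, frames=[3,4]
Step 6: ref 2 -> FAULT, evict 4, frames=[3,2]
Step 7: ref 3 -> HIT, frames=[3,2]
Step 8: ref 2 -> HIT, frames=[3,2]
Step 9: ref 3 -> HIT, frames=[3,2]
Step 10: ref 4 -> FAULT, evict 3, frames=[4,2]
Step 11: ref 1 -> FAULT, evict 2, frames=[4,1]
Step 12: ref 4 -> HIT, frames=[4,1]
Step 13: ref 3 -> FAULT, evict 4, frames=[3,1]
Step 14: ref 2 -> FAULT, evict 1, frames=[3,2]
At step 14: evicted page 1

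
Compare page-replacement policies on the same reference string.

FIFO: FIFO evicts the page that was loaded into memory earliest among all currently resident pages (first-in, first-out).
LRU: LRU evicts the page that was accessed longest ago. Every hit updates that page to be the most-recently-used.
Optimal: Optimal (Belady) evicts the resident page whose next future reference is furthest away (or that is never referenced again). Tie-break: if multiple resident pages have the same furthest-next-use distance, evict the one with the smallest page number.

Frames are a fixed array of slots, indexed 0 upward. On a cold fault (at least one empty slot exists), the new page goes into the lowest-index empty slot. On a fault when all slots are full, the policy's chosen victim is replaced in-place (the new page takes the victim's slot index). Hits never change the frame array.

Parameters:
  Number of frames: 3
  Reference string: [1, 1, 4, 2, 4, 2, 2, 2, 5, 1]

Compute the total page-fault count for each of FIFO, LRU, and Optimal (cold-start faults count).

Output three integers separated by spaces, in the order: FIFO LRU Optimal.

Answer: 5 5 4

Derivation:
--- FIFO ---
  step 0: ref 1 -> FAULT, frames=[1,-,-] (faults so far: 1)
  step 1: ref 1 -> HIT, frames=[1,-,-] (faults so far: 1)
  step 2: ref 4 -> FAULT, frames=[1,4,-] (faults so far: 2)
  step 3: ref 2 -> FAULT, frames=[1,4,2] (faults so far: 3)
  step 4: ref 4 -> HIT, frames=[1,4,2] (faults so far: 3)
  step 5: ref 2 -> HIT, frames=[1,4,2] (faults so far: 3)
  step 6: ref 2 -> HIT, frames=[1,4,2] (faults so far: 3)
  step 7: ref 2 -> HIT, frames=[1,4,2] (faults so far: 3)
  step 8: ref 5 -> FAULT, evict 1, frames=[5,4,2] (faults so far: 4)
  step 9: ref 1 -> FAULT, evict 4, frames=[5,1,2] (faults so far: 5)
  FIFO total faults: 5
--- LRU ---
  step 0: ref 1 -> FAULT, frames=[1,-,-] (faults so far: 1)
  step 1: ref 1 -> HIT, frames=[1,-,-] (faults so far: 1)
  step 2: ref 4 -> FAULT, frames=[1,4,-] (faults so far: 2)
  step 3: ref 2 -> FAULT, frames=[1,4,2] (faults so far: 3)
  step 4: ref 4 -> HIT, frames=[1,4,2] (faults so far: 3)
  step 5: ref 2 -> HIT, frames=[1,4,2] (faults so far: 3)
  step 6: ref 2 -> HIT, frames=[1,4,2] (faults so far: 3)
  step 7: ref 2 -> HIT, frames=[1,4,2] (faults so far: 3)
  step 8: ref 5 -> FAULT, evict 1, frames=[5,4,2] (faults so far: 4)
  step 9: ref 1 -> FAULT, evict 4, frames=[5,1,2] (faults so far: 5)
  LRU total faults: 5
--- Optimal ---
  step 0: ref 1 -> FAULT, frames=[1,-,-] (faults so far: 1)
  step 1: ref 1 -> HIT, frames=[1,-,-] (faults so far: 1)
  step 2: ref 4 -> FAULT, frames=[1,4,-] (faults so far: 2)
  step 3: ref 2 -> FAULT, frames=[1,4,2] (faults so far: 3)
  step 4: ref 4 -> HIT, frames=[1,4,2] (faults so far: 3)
  step 5: ref 2 -> HIT, frames=[1,4,2] (faults so far: 3)
  step 6: ref 2 -> HIT, frames=[1,4,2] (faults so far: 3)
  step 7: ref 2 -> HIT, frames=[1,4,2] (faults so far: 3)
  step 8: ref 5 -> FAULT, evict 2, frames=[1,4,5] (faults so far: 4)
  step 9: ref 1 -> HIT, frames=[1,4,5] (faults so far: 4)
  Optimal total faults: 4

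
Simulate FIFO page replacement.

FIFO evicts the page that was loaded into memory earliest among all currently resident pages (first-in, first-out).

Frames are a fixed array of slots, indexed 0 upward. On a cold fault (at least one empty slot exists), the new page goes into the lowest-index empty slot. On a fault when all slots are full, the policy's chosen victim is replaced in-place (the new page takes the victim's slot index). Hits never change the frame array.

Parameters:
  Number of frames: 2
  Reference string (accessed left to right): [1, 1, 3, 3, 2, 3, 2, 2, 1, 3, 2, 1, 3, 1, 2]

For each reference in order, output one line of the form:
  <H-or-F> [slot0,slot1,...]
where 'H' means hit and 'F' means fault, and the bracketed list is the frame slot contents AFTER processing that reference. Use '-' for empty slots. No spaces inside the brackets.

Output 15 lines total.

F [1,-]
H [1,-]
F [1,3]
H [1,3]
F [2,3]
H [2,3]
H [2,3]
H [2,3]
F [2,1]
F [3,1]
F [3,2]
F [1,2]
F [1,3]
H [1,3]
F [2,3]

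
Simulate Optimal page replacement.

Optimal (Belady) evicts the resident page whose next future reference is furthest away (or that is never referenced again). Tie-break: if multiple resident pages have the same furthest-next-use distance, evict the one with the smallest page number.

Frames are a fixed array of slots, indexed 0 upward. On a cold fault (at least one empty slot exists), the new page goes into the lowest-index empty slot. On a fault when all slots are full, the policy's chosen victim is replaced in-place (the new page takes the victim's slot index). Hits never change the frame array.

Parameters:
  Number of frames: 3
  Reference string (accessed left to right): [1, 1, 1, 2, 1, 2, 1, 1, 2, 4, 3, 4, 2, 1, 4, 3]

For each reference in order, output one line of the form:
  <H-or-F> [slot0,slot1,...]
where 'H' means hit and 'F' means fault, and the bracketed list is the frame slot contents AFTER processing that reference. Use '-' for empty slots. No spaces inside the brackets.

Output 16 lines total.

F [1,-,-]
H [1,-,-]
H [1,-,-]
F [1,2,-]
H [1,2,-]
H [1,2,-]
H [1,2,-]
H [1,2,-]
H [1,2,-]
F [1,2,4]
F [3,2,4]
H [3,2,4]
H [3,2,4]
F [3,1,4]
H [3,1,4]
H [3,1,4]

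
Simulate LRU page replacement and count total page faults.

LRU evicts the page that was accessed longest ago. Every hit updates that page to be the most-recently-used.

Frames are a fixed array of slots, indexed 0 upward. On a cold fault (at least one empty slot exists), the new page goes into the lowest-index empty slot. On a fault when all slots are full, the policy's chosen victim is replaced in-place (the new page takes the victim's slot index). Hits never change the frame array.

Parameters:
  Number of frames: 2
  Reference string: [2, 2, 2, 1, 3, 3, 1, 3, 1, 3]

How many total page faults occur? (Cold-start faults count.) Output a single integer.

Step 0: ref 2 → FAULT, frames=[2,-]
Step 1: ref 2 → HIT, frames=[2,-]
Step 2: ref 2 → HIT, frames=[2,-]
Step 3: ref 1 → FAULT, frames=[2,1]
Step 4: ref 3 → FAULT (evict 2), frames=[3,1]
Step 5: ref 3 → HIT, frames=[3,1]
Step 6: ref 1 → HIT, frames=[3,1]
Step 7: ref 3 → HIT, frames=[3,1]
Step 8: ref 1 → HIT, frames=[3,1]
Step 9: ref 3 → HIT, frames=[3,1]
Total faults: 3

Answer: 3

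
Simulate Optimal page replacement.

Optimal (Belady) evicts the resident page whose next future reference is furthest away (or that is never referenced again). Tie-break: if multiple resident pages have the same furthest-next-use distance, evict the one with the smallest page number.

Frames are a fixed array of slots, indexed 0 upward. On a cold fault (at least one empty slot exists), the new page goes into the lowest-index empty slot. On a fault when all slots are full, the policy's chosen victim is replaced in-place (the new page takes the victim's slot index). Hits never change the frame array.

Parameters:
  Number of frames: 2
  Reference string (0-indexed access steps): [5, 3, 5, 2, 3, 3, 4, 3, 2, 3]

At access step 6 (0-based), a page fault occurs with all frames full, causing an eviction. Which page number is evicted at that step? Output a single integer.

Answer: 2

Derivation:
Step 0: ref 5 -> FAULT, frames=[5,-]
Step 1: ref 3 -> FAULT, frames=[5,3]
Step 2: ref 5 -> HIT, frames=[5,3]
Step 3: ref 2 -> FAULT, evict 5, frames=[2,3]
Step 4: ref 3 -> HIT, frames=[2,3]
Step 5: ref 3 -> HIT, frames=[2,3]
Step 6: ref 4 -> FAULT, evict 2, frames=[4,3]
At step 6: evicted page 2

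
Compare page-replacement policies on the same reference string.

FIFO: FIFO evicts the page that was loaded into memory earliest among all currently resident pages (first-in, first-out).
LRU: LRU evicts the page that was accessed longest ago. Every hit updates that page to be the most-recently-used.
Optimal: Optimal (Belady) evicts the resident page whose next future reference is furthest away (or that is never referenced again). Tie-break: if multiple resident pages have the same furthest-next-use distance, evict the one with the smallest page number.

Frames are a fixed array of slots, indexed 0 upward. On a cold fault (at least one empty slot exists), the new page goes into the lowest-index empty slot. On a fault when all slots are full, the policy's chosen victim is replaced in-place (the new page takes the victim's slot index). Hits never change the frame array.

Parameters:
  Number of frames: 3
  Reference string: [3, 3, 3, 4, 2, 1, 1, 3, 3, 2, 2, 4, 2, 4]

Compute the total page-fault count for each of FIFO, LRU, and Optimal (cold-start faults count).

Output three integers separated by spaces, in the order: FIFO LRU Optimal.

--- FIFO ---
  step 0: ref 3 -> FAULT, frames=[3,-,-] (faults so far: 1)
  step 1: ref 3 -> HIT, frames=[3,-,-] (faults so far: 1)
  step 2: ref 3 -> HIT, frames=[3,-,-] (faults so far: 1)
  step 3: ref 4 -> FAULT, frames=[3,4,-] (faults so far: 2)
  step 4: ref 2 -> FAULT, frames=[3,4,2] (faults so far: 3)
  step 5: ref 1 -> FAULT, evict 3, frames=[1,4,2] (faults so far: 4)
  step 6: ref 1 -> HIT, frames=[1,4,2] (faults so far: 4)
  step 7: ref 3 -> FAULT, evict 4, frames=[1,3,2] (faults so far: 5)
  step 8: ref 3 -> HIT, frames=[1,3,2] (faults so far: 5)
  step 9: ref 2 -> HIT, frames=[1,3,2] (faults so far: 5)
  step 10: ref 2 -> HIT, frames=[1,3,2] (faults so far: 5)
  step 11: ref 4 -> FAULT, evict 2, frames=[1,3,4] (faults so far: 6)
  step 12: ref 2 -> FAULT, evict 1, frames=[2,3,4] (faults so far: 7)
  step 13: ref 4 -> HIT, frames=[2,3,4] (faults so far: 7)
  FIFO total faults: 7
--- LRU ---
  step 0: ref 3 -> FAULT, frames=[3,-,-] (faults so far: 1)
  step 1: ref 3 -> HIT, frames=[3,-,-] (faults so far: 1)
  step 2: ref 3 -> HIT, frames=[3,-,-] (faults so far: 1)
  step 3: ref 4 -> FAULT, frames=[3,4,-] (faults so far: 2)
  step 4: ref 2 -> FAULT, frames=[3,4,2] (faults so far: 3)
  step 5: ref 1 -> FAULT, evict 3, frames=[1,4,2] (faults so far: 4)
  step 6: ref 1 -> HIT, frames=[1,4,2] (faults so far: 4)
  step 7: ref 3 -> FAULT, evict 4, frames=[1,3,2] (faults so far: 5)
  step 8: ref 3 -> HIT, frames=[1,3,2] (faults so far: 5)
  step 9: ref 2 -> HIT, frames=[1,3,2] (faults so far: 5)
  step 10: ref 2 -> HIT, frames=[1,3,2] (faults so far: 5)
  step 11: ref 4 -> FAULT, evict 1, frames=[4,3,2] (faults so far: 6)
  step 12: ref 2 -> HIT, frames=[4,3,2] (faults so far: 6)
  step 13: ref 4 -> HIT, frames=[4,3,2] (faults so far: 6)
  LRU total faults: 6
--- Optimal ---
  step 0: ref 3 -> FAULT, frames=[3,-,-] (faults so far: 1)
  step 1: ref 3 -> HIT, frames=[3,-,-] (faults so far: 1)
  step 2: ref 3 -> HIT, frames=[3,-,-] (faults so far: 1)
  step 3: ref 4 -> FAULT, frames=[3,4,-] (faults so far: 2)
  step 4: ref 2 -> FAULT, frames=[3,4,2] (faults so far: 3)
  step 5: ref 1 -> FAULT, evict 4, frames=[3,1,2] (faults so far: 4)
  step 6: ref 1 -> HIT, frames=[3,1,2] (faults so far: 4)
  step 7: ref 3 -> HIT, frames=[3,1,2] (faults so far: 4)
  step 8: ref 3 -> HIT, frames=[3,1,2] (faults so far: 4)
  step 9: ref 2 -> HIT, frames=[3,1,2] (faults so far: 4)
  step 10: ref 2 -> HIT, frames=[3,1,2] (faults so far: 4)
  step 11: ref 4 -> FAULT, evict 1, frames=[3,4,2] (faults so far: 5)
  step 12: ref 2 -> HIT, frames=[3,4,2] (faults so far: 5)
  step 13: ref 4 -> HIT, frames=[3,4,2] (faults so far: 5)
  Optimal total faults: 5

Answer: 7 6 5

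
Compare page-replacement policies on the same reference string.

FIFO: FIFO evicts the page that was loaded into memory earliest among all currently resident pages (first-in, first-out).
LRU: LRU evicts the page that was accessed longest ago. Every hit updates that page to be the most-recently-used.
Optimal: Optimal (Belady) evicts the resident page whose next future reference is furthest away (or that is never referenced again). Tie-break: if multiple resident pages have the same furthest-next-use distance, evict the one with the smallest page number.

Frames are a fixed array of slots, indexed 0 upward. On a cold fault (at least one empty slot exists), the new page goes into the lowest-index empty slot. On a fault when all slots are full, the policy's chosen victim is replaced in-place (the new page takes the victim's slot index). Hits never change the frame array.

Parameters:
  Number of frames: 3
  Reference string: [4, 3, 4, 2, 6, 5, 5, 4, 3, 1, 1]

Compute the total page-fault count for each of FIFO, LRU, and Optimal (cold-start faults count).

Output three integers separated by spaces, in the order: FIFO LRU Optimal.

Answer: 8 8 6

Derivation:
--- FIFO ---
  step 0: ref 4 -> FAULT, frames=[4,-,-] (faults so far: 1)
  step 1: ref 3 -> FAULT, frames=[4,3,-] (faults so far: 2)
  step 2: ref 4 -> HIT, frames=[4,3,-] (faults so far: 2)
  step 3: ref 2 -> FAULT, frames=[4,3,2] (faults so far: 3)
  step 4: ref 6 -> FAULT, evict 4, frames=[6,3,2] (faults so far: 4)
  step 5: ref 5 -> FAULT, evict 3, frames=[6,5,2] (faults so far: 5)
  step 6: ref 5 -> HIT, frames=[6,5,2] (faults so far: 5)
  step 7: ref 4 -> FAULT, evict 2, frames=[6,5,4] (faults so far: 6)
  step 8: ref 3 -> FAULT, evict 6, frames=[3,5,4] (faults so far: 7)
  step 9: ref 1 -> FAULT, evict 5, frames=[3,1,4] (faults so far: 8)
  step 10: ref 1 -> HIT, frames=[3,1,4] (faults so far: 8)
  FIFO total faults: 8
--- LRU ---
  step 0: ref 4 -> FAULT, frames=[4,-,-] (faults so far: 1)
  step 1: ref 3 -> FAULT, frames=[4,3,-] (faults so far: 2)
  step 2: ref 4 -> HIT, frames=[4,3,-] (faults so far: 2)
  step 3: ref 2 -> FAULT, frames=[4,3,2] (faults so far: 3)
  step 4: ref 6 -> FAULT, evict 3, frames=[4,6,2] (faults so far: 4)
  step 5: ref 5 -> FAULT, evict 4, frames=[5,6,2] (faults so far: 5)
  step 6: ref 5 -> HIT, frames=[5,6,2] (faults so far: 5)
  step 7: ref 4 -> FAULT, evict 2, frames=[5,6,4] (faults so far: 6)
  step 8: ref 3 -> FAULT, evict 6, frames=[5,3,4] (faults so far: 7)
  step 9: ref 1 -> FAULT, evict 5, frames=[1,3,4] (faults so far: 8)
  step 10: ref 1 -> HIT, frames=[1,3,4] (faults so far: 8)
  LRU total faults: 8
--- Optimal ---
  step 0: ref 4 -> FAULT, frames=[4,-,-] (faults so far: 1)
  step 1: ref 3 -> FAULT, frames=[4,3,-] (faults so far: 2)
  step 2: ref 4 -> HIT, frames=[4,3,-] (faults so far: 2)
  step 3: ref 2 -> FAULT, frames=[4,3,2] (faults so far: 3)
  step 4: ref 6 -> FAULT, evict 2, frames=[4,3,6] (faults so far: 4)
  step 5: ref 5 -> FAULT, evict 6, frames=[4,3,5] (faults so far: 5)
  step 6: ref 5 -> HIT, frames=[4,3,5] (faults so far: 5)
  step 7: ref 4 -> HIT, frames=[4,3,5] (faults so far: 5)
  step 8: ref 3 -> HIT, frames=[4,3,5] (faults so far: 5)
  step 9: ref 1 -> FAULT, evict 3, frames=[4,1,5] (faults so far: 6)
  step 10: ref 1 -> HIT, frames=[4,1,5] (faults so far: 6)
  Optimal total faults: 6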